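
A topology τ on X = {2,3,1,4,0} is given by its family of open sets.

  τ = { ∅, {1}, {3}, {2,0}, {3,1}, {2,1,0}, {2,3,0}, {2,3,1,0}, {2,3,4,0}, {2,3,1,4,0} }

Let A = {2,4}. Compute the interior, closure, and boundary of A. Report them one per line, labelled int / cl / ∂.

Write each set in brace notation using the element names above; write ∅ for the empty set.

int(A) = ∅
cl(A)  = {2,4,0}
∂A     = {2,4,0}

open subsets of A: ∅; so int(A) = ∅
closure: X∖int(X∖A) = X∖{3,1} = {2,4,0}
∂A = {2,4,0} minus ∅ = {2,4,0}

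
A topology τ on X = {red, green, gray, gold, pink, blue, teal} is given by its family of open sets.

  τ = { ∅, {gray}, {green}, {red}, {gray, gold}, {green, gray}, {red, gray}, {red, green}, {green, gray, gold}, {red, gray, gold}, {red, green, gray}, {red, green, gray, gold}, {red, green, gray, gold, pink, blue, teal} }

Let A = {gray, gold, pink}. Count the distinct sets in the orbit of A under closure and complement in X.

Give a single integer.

closure: X∖int(X∖A) = X∖{red, green} = {gray, gold, pink, blue, teal}
Let k=closure and c=complement:
  1. A     = {gray, gold, pink}
  2. kA    = {gray, gold, pink, blue, teal}
  3. cA    = {red, green, blue, teal}
  4. ckA   = {red, green}
  5. kcA   = {red, green, pink, blue, teal}
  6. ckcA  = {gray, gold}
— saturated at 6

6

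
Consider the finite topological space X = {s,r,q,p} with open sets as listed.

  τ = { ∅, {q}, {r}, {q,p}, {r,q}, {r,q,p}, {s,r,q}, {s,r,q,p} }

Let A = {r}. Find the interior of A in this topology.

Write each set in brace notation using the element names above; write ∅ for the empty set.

{r}

interior: largest open inside A is {r} (from ∅, {r})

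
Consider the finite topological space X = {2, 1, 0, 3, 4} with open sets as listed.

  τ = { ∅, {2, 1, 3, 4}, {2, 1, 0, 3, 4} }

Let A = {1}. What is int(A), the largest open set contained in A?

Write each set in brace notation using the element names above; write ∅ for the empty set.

U open, U⊆A: ∅. int(A) = ⋃ = ∅

∅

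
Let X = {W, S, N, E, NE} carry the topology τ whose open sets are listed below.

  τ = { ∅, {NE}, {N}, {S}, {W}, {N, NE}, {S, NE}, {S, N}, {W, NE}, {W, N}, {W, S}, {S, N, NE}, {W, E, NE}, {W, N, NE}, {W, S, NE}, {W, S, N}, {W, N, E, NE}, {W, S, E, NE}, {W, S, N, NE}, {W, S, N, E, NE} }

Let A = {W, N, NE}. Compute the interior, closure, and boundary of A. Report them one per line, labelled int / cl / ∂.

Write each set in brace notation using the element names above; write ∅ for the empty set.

U open, U⊆A: ∅, {N}, {NE}, {W}, {W, NE}, {N, NE}, {W, N}, {W, N, NE}. int(A) = ⋃ = {W, N, NE}
X∖A={S, E}, int(X∖A)={S}, hence cl(A)={W, N, E, NE}
∂A: remove int from cl → {E}

int(A) = {W, N, NE}
cl(A)  = {W, N, E, NE}
∂A     = {E}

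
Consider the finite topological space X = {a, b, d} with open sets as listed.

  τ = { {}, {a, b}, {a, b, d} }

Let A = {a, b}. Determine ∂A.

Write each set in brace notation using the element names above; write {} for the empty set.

opens ⊆ A: {}, {a, b}; union → int = {a, b}
complement {d}; its interior {}; cl(A) = X∖{} = {a, b, d}
boundary = {a, b, d} ∖ {a, b} = {d}

{d}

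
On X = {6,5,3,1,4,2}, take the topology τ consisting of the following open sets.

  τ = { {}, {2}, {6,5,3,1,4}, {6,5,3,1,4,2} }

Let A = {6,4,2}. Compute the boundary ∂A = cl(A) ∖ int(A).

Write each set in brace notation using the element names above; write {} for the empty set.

{6,5,3,1,4}

U open, U⊆A: {}, {2}. int(A) = ⋃ = {2}
X∖A={5,3,1}, int(X∖A)={}, hence cl(A)={6,5,3,1,4,2}
∂A: remove int from cl → {6,5,3,1,4}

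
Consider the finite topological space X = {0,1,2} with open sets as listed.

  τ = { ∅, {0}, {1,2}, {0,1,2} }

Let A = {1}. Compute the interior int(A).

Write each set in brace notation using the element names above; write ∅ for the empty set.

∅

U open, U⊆A: ∅. int(A) = ⋃ = ∅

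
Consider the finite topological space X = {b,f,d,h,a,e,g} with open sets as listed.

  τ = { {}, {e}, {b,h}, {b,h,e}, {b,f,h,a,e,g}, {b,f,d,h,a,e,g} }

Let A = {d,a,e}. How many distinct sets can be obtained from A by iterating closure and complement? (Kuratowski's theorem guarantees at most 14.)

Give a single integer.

complement {b,f,h,g}; its interior {b,h}; cl(A) = X∖{b,h} = {f,d,a,e,g}
With k = closure, c = complement:
  1. A     = {d,a,e}
  2. kA    = {f,d,a,e,g}
  3. cA    = {b,f,h,g}
  4. ckA   = {b,h}
  5. kcA   = {b,f,d,h,a,g}
  6. ckcA  = {e}
k, c of each give nothing new

6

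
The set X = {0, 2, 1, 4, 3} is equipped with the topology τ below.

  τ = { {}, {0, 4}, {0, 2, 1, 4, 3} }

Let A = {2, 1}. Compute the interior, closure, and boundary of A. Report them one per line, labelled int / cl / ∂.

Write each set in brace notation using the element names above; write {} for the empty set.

U open, U⊆A: {}. int(A) = ⋃ = {}
X∖A={0, 4, 3}, int(X∖A)={0, 4}, hence cl(A)={2, 1, 3}
∂A: remove int from cl → {2, 1, 3}

int(A) = {}
cl(A)  = {2, 1, 3}
∂A     = {2, 1, 3}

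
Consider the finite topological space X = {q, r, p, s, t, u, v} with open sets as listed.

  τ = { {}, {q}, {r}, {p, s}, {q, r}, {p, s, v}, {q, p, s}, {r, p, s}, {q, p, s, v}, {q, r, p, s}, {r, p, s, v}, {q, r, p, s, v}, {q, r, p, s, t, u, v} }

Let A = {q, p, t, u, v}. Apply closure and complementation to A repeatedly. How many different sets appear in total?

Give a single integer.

X∖A={r, s}, int(X∖A)={r}, hence cl(A)={q, p, s, t, u, v}
Orbit (k=closure, c=complement):
  1. A     = {q, p, t, u, v}
  2. kA    = {q, p, s, t, u, v}
  3. cA    = {r, s}
  4. ckA   = {r}
  5. kcA   = {r, p, s, t, u, v}
  6. kckA  = {r, t, u}
  7. ckcA  = {q}
  8. ckckA = {q, p, s, v}
  9. kckcA = {q, t, u}
  10. ckckcA = {r, p, s, v}
(closed under both — stop)

10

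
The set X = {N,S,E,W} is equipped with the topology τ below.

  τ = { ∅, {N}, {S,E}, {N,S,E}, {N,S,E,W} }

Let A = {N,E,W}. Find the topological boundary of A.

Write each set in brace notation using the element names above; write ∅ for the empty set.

{S,E,W}

opens ⊆ A: ∅, {N}; union → int = {N}
complement {S}; its interior ∅; cl(A) = X∖∅ = {N,S,E,W}
boundary = {N,S,E,W} ∖ {N} = {S,E,W}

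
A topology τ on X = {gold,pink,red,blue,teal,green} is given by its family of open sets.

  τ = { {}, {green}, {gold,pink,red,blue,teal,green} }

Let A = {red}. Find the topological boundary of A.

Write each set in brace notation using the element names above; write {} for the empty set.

{gold,pink,red,blue,teal}

opens ⊆ A: {}; union → int = {}
complement {gold,pink,blue,teal,green}; its interior {green}; cl(A) = X∖{green} = {gold,pink,red,blue,teal}
boundary = {gold,pink,red,blue,teal} ∖ {} = {gold,pink,red,blue,teal}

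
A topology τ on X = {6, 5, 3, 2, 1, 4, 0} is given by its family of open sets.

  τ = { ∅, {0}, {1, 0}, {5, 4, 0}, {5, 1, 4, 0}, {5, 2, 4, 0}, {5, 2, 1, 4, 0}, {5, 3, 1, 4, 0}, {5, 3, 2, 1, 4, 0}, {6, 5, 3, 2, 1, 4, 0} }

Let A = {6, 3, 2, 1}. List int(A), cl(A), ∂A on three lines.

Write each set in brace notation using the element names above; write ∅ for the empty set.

U open, U⊆A: ∅. int(A) = ⋃ = ∅
X∖A={5, 4, 0}, int(X∖A)={5, 4, 0}, hence cl(A)={6, 3, 2, 1}
∂A: remove int from cl → {6, 3, 2, 1}

int(A) = ∅
cl(A)  = {6, 3, 2, 1}
∂A     = {6, 3, 2, 1}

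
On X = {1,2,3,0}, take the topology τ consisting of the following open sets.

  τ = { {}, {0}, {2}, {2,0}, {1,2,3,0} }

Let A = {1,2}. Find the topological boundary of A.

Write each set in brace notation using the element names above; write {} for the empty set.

{1,3}

interior: largest open inside A is {2} (from {}, {2})
cl via duality: int({3,0}) = {0}, so X∖{0} = {1,2,3}
cl∖int = {1,3}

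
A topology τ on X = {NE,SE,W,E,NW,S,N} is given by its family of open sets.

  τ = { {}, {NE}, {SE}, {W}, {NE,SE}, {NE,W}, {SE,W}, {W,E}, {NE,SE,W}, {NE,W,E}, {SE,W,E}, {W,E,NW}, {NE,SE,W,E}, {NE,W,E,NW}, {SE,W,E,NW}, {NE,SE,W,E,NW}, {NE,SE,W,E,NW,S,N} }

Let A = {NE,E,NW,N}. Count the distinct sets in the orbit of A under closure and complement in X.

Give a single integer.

8

complement {SE,W,S}; its interior {SE,W}; cl(A) = X∖{SE,W} = {NE,E,NW,S,N}
With k = closure, c = complement:
  1. A     = {NE,E,NW,N}
  2. kA    = {NE,E,NW,S,N}
  3. cA    = {SE,W,S}
  4. ckA   = {SE,W}
  5. kcA   = {SE,W,E,NW,S,N}
  6. ckcA  = {NE}
  7. kckcA = {NE,S,N}
  8. ckckcA = {SE,W,E,NW}
k, c of each give nothing new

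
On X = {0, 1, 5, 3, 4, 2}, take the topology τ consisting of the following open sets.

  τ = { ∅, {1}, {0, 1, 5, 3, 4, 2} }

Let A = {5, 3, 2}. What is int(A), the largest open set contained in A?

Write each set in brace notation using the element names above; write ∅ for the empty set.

∅

opens ⊆ A: ∅; union → int = ∅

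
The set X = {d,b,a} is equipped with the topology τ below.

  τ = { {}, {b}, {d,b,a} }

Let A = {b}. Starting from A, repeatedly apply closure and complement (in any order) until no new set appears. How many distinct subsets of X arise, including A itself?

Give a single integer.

4

complement {d,a}; its interior {}; cl(A) = X∖{} = {d,b,a}
With k = closure, c = complement:
  1. A     = {b}
  2. kA    = {d,b,a}
  3. cA    = {d,a}
  4. ckA   = {}
k, c of each give nothing new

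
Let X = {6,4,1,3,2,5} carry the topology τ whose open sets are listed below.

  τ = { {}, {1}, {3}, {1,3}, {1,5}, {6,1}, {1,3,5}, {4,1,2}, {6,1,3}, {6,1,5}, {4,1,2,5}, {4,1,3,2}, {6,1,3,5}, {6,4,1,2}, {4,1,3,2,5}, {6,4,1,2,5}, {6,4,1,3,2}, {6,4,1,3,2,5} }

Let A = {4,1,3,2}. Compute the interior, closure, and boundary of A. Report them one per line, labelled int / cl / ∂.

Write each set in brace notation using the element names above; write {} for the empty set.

int(A) = {4,1,3,2}
cl(A)  = {6,4,1,3,2,5}
∂A     = {6,5}

open subsets of A: {}, {1}, {3}, {1,3}, {4,1,2}, {4,1,3,2}; so int(A) = {4,1,3,2}
closure: X∖int(X∖A) = X∖{} = {6,4,1,3,2,5}
∂A = {6,4,1,3,2,5} minus {4,1,3,2} = {6,5}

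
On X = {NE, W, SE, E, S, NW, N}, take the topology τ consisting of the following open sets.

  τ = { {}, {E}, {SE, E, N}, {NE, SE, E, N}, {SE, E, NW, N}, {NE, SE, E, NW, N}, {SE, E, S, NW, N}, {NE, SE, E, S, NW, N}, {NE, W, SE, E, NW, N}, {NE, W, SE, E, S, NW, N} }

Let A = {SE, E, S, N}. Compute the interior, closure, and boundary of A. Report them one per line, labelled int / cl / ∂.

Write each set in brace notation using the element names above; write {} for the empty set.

U open, U⊆A: {}, {E}, {SE, E, N}. int(A) = ⋃ = {SE, E, N}
X∖A={NE, W, NW}, int(X∖A)={}, hence cl(A)={NE, W, SE, E, S, NW, N}
∂A: remove int from cl → {NE, W, S, NW}

int(A) = {SE, E, N}
cl(A)  = {NE, W, SE, E, S, NW, N}
∂A     = {NE, W, S, NW}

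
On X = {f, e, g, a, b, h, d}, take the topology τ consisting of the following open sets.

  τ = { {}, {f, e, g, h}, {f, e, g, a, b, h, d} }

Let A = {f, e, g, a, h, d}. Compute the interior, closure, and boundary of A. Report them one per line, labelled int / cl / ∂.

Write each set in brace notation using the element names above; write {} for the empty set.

U open, U⊆A: {}, {f, e, g, h}. int(A) = ⋃ = {f, e, g, h}
X∖A={b}, int(X∖A)={}, hence cl(A)={f, e, g, a, b, h, d}
∂A: remove int from cl → {a, b, d}

int(A) = {f, e, g, h}
cl(A)  = {f, e, g, a, b, h, d}
∂A     = {a, b, d}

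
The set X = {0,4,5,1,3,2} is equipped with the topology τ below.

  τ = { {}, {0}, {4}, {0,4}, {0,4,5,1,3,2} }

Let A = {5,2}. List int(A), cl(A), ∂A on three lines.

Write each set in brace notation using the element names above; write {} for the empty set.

int(A) = {}
cl(A)  = {5,1,3,2}
∂A     = {5,1,3,2}

opens ⊆ A: {}; union → int = {}
complement {0,4,1,3}; its interior {0,4}; cl(A) = X∖{0,4} = {5,1,3,2}
boundary = {5,1,3,2} ∖ {} = {5,1,3,2}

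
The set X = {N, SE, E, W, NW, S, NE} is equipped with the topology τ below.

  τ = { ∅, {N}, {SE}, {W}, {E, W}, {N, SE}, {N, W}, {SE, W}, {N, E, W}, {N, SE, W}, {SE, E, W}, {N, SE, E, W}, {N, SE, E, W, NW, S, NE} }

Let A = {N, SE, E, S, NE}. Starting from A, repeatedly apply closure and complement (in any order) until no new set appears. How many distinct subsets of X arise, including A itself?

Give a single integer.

8

closure: X∖int(X∖A) = X∖{W} = {N, SE, E, NW, S, NE}
Let k=closure and c=complement:
  1. A     = {N, SE, E, S, NE}
  2. kA    = {N, SE, E, NW, S, NE}
  3. cA    = {W, NW}
  4. ckA   = {W}
  5. kcA   = {E, W, NW, S, NE}
  6. ckcA  = {N, SE}
  7. kckcA = {N, SE, NW, S, NE}
  8. ckckcA = {E, W}
— saturated at 8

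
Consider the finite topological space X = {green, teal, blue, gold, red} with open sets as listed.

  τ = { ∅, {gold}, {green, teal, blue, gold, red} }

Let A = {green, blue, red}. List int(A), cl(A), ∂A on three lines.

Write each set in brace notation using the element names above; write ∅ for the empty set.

open subsets of A: ∅; so int(A) = ∅
closure: X∖int(X∖A) = X∖{gold} = {green, teal, blue, red}
∂A = {green, teal, blue, red} minus ∅ = {green, teal, blue, red}

int(A) = ∅
cl(A)  = {green, teal, blue, red}
∂A     = {green, teal, blue, red}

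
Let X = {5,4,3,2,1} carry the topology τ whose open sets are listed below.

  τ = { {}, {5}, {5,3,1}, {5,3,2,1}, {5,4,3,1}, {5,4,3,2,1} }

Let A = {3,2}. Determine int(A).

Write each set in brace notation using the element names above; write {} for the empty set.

interior: largest open inside A is {} (from {})

{}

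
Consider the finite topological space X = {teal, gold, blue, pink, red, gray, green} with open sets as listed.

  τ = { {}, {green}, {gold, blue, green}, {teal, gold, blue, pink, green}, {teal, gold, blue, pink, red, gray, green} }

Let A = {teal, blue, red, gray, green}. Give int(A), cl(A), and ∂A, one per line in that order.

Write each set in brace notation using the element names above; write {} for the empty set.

interior: largest open inside A is {green} (from {}, {green})
cl via duality: int({gold, pink}) = {}, so X∖{} = {teal, gold, blue, pink, red, gray, green}
cl∖int = {teal, gold, blue, pink, red, gray}

int(A) = {green}
cl(A)  = {teal, gold, blue, pink, red, gray, green}
∂A     = {teal, gold, blue, pink, red, gray}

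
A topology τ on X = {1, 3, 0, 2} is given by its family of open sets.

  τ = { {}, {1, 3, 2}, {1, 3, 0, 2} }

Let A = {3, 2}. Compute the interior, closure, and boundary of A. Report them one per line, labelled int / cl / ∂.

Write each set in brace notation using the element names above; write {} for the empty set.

int(A) = {}
cl(A)  = {1, 3, 0, 2}
∂A     = {1, 3, 0, 2}

interior: largest open inside A is {} (from {})
cl via duality: int({1, 0}) = {}, so X∖{} = {1, 3, 0, 2}
cl∖int = {1, 3, 0, 2}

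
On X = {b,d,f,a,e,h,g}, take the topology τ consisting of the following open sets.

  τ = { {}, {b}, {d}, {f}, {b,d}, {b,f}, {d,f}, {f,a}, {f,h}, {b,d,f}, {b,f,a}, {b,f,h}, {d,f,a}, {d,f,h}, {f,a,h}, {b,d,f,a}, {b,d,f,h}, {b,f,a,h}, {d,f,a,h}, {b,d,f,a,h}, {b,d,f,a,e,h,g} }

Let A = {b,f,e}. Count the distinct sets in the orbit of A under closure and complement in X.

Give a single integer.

closure: X∖int(X∖A) = X∖{d} = {b,f,a,e,h,g}
Let k=closure and c=complement:
  1. A     = {b,f,e}
  2. kA    = {b,f,a,e,h,g}
  3. cA    = {d,a,h,g}
  4. ckA   = {d}
  5. kcA   = {d,a,e,h,g}
  6. kckA  = {d,e,g}
  7. ckcA  = {b,f}
  8. ckckA = {b,f,a,h}
— saturated at 8

8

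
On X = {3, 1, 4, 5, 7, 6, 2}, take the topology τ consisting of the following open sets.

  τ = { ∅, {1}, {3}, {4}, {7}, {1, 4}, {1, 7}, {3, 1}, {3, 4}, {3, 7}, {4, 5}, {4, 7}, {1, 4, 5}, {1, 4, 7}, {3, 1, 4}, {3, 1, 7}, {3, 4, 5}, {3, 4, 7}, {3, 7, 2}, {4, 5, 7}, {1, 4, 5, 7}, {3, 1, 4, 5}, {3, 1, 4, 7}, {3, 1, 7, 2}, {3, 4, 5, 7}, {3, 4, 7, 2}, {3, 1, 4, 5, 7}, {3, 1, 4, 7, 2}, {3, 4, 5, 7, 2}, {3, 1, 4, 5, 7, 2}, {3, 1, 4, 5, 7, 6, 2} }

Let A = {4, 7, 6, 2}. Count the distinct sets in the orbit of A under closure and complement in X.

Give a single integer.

cl via duality: int({3, 1, 5}) = {3, 1}, so X∖{3, 1} = {4, 5, 7, 6, 2}
Write k for closure, c for complement:
  1. A     = {4, 7, 6, 2}
  2. kA    = {4, 5, 7, 6, 2}
  3. cA    = {3, 1, 5}
  4. ckA   = {3, 1}
  5. kcA   = {3, 1, 5, 6, 2}
  6. kckA  = {3, 1, 6, 2}
  7. ckcA  = {4, 7}
  8. ckckA = {4, 5, 7}
applying k or c yields no new set

8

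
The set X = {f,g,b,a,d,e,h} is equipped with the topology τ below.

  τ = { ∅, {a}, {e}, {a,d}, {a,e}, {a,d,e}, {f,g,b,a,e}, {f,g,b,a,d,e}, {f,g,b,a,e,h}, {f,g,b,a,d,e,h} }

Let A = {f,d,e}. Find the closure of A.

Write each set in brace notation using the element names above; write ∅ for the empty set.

complement {g,b,a,h}; its interior {a}; cl(A) = X∖{a} = {f,g,b,d,e,h}

{f,g,b,d,e,h}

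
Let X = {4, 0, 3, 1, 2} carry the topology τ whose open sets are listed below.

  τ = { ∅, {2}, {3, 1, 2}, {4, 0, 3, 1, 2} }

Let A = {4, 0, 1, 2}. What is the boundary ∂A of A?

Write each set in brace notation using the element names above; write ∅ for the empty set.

U open, U⊆A: ∅, {2}. int(A) = ⋃ = {2}
X∖A={3}, int(X∖A)=∅, hence cl(A)={4, 0, 3, 1, 2}
∂A: remove int from cl → {4, 0, 3, 1}

{4, 0, 3, 1}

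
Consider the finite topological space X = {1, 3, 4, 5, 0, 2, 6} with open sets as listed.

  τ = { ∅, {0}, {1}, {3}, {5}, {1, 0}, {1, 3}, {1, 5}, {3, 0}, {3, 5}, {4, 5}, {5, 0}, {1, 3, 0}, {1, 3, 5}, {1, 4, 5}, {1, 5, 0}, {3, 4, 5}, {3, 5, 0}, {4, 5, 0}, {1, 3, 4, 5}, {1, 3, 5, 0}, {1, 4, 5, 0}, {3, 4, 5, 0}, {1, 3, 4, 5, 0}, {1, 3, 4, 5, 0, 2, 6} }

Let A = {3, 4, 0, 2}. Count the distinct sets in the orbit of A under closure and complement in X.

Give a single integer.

8

closure: X∖int(X∖A) = X∖{1, 5} = {3, 4, 0, 2, 6}
Let k=closure and c=complement:
  1. A     = {3, 4, 0, 2}
  2. kA    = {3, 4, 0, 2, 6}
  3. cA    = {1, 5, 6}
  4. ckA   = {1, 5}
  5. kcA   = {1, 4, 5, 2, 6}
  6. ckcA  = {3, 0}
  7. kckcA = {3, 0, 2, 6}
  8. ckckcA = {1, 4, 5}
— saturated at 8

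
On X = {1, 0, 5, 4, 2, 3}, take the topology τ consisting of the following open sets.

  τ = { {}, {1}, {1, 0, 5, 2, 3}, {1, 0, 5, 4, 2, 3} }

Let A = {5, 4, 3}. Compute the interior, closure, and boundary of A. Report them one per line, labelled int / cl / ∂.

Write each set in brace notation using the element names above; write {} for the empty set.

int(A) = {}
cl(A)  = {0, 5, 4, 2, 3}
∂A     = {0, 5, 4, 2, 3}

interior: largest open inside A is {} (from {})
cl via duality: int({1, 0, 2}) = {1}, so X∖{1} = {0, 5, 4, 2, 3}
cl∖int = {0, 5, 4, 2, 3}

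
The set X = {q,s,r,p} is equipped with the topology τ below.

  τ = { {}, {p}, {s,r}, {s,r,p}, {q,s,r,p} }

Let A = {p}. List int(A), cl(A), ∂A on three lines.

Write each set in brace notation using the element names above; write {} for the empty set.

int(A) = {p}
cl(A)  = {q,p}
∂A     = {q}

open subsets of A: {}, {p}; so int(A) = {p}
closure: X∖int(X∖A) = X∖{s,r} = {q,p}
∂A = {q,p} minus {p} = {q}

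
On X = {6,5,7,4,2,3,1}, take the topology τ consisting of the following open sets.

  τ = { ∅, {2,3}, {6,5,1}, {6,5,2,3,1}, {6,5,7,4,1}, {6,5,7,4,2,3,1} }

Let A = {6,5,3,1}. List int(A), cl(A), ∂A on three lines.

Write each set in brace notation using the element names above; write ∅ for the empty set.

int(A) = {6,5,1}
cl(A)  = {6,5,7,4,2,3,1}
∂A     = {7,4,2,3}

U open, U⊆A: ∅, {6,5,1}. int(A) = ⋃ = {6,5,1}
X∖A={7,4,2}, int(X∖A)=∅, hence cl(A)={6,5,7,4,2,3,1}
∂A: remove int from cl → {7,4,2,3}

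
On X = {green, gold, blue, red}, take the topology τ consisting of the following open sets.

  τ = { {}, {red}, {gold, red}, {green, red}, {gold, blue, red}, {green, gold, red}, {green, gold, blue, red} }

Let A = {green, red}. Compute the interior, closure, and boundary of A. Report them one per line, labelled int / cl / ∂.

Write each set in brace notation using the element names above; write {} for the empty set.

U open, U⊆A: {}, {red}, {green, red}. int(A) = ⋃ = {green, red}
X∖A={gold, blue}, int(X∖A)={}, hence cl(A)={green, gold, blue, red}
∂A: remove int from cl → {gold, blue}

int(A) = {green, red}
cl(A)  = {green, gold, blue, red}
∂A     = {gold, blue}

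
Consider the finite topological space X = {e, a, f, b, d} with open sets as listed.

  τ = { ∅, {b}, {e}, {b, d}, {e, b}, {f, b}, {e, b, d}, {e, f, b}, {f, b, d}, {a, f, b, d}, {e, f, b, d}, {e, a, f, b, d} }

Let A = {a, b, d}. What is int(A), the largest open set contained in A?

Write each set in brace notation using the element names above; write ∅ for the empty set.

{b, d}

opens ⊆ A: ∅, {b}, {b, d}; union → int = {b, d}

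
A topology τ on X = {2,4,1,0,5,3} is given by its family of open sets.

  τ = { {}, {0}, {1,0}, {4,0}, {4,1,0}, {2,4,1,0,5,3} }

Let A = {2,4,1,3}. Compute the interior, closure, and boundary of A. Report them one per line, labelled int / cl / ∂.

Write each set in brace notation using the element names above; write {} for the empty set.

interior: largest open inside A is {} (from {})
cl via duality: int({0,5}) = {0}, so X∖{0} = {2,4,1,5,3}
cl∖int = {2,4,1,5,3}

int(A) = {}
cl(A)  = {2,4,1,5,3}
∂A     = {2,4,1,5,3}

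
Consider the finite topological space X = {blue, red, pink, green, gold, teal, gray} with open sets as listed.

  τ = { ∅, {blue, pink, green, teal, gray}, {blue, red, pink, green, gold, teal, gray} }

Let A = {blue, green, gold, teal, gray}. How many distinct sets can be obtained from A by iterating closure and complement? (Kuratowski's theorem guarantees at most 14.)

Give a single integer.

complement {red, pink}; its interior ∅; cl(A) = X∖∅ = {blue, red, pink, green, gold, teal, gray}
With k = closure, c = complement:
  1. A     = {blue, green, gold, teal, gray}
  2. kA    = {blue, red, pink, green, gold, teal, gray}
  3. cA    = {red, pink}
  4. ckA   = ∅
k, c of each give nothing new

4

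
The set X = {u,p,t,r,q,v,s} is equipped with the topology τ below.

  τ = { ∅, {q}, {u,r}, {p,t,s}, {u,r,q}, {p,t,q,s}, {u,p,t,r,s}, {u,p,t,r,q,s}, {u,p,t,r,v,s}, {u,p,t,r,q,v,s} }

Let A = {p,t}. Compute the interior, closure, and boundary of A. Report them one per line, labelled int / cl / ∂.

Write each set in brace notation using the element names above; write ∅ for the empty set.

U open, U⊆A: ∅. int(A) = ⋃ = ∅
X∖A={u,r,q,v,s}, int(X∖A)={u,r,q}, hence cl(A)={p,t,v,s}
∂A: remove int from cl → {p,t,v,s}

int(A) = ∅
cl(A)  = {p,t,v,s}
∂A     = {p,t,v,s}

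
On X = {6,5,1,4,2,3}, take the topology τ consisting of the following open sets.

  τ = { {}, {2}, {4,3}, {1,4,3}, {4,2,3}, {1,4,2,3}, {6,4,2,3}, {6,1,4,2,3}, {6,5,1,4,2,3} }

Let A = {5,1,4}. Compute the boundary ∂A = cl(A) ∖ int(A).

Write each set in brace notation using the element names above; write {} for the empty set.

{6,5,1,4,3}

U open, U⊆A: {}. int(A) = ⋃ = {}
X∖A={6,2,3}, int(X∖A)={2}, hence cl(A)={6,5,1,4,3}
∂A: remove int from cl → {6,5,1,4,3}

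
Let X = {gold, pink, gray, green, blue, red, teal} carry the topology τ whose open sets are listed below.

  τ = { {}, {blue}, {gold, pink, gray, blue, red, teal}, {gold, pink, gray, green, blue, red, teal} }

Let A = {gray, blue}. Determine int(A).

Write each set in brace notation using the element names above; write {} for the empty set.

interior: largest open inside A is {blue} (from {}, {blue})

{blue}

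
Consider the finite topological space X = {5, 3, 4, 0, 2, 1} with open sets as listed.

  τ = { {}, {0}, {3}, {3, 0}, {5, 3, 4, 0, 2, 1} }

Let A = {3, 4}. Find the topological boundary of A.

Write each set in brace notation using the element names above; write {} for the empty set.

{5, 4, 2, 1}

interior: largest open inside A is {3} (from {}, {3})
cl via duality: int({5, 0, 2, 1}) = {0}, so X∖{0} = {5, 3, 4, 2, 1}
cl∖int = {5, 4, 2, 1}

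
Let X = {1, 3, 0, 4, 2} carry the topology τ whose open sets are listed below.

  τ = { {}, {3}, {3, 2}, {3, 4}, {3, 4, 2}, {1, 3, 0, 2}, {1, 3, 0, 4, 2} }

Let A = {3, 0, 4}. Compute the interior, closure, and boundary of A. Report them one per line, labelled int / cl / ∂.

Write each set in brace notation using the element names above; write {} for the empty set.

int(A) = {3, 4}
cl(A)  = {1, 3, 0, 4, 2}
∂A     = {1, 0, 2}

opens ⊆ A: {}, {3}, {3, 4}; union → int = {3, 4}
complement {1, 2}; its interior {}; cl(A) = X∖{} = {1, 3, 0, 4, 2}
boundary = {1, 3, 0, 4, 2} ∖ {3, 4} = {1, 0, 2}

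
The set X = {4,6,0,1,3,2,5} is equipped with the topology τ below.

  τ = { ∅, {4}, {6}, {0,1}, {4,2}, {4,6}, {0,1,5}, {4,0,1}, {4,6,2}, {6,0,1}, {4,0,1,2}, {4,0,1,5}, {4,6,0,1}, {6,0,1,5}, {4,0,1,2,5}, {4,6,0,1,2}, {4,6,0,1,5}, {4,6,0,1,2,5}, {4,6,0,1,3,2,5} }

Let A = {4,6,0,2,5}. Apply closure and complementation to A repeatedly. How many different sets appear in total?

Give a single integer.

8

complement {1,3}; its interior ∅; cl(A) = X∖∅ = {4,6,0,1,3,2,5}
With k = closure, c = complement:
  1. A     = {4,6,0,2,5}
  2. kA    = {4,6,0,1,3,2,5}
  3. cA    = {1,3}
  4. ckA   = ∅
  5. kcA   = {0,1,3,5}
  6. ckcA  = {4,6,2}
  7. kckcA = {4,6,3,2}
  8. ckckcA = {0,1,5}
k, c of each give nothing new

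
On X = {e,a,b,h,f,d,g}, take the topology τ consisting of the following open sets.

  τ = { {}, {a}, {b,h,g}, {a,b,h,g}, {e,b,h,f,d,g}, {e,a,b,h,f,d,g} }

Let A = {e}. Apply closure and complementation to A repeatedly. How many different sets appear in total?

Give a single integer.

6

cl via duality: int({a,b,h,f,d,g}) = {a,b,h,g}, so X∖{a,b,h,g} = {e,f,d}
Write k for closure, c for complement:
  1. A     = {e}
  2. kA    = {e,f,d}
  3. cA    = {a,b,h,f,d,g}
  4. ckA   = {a,b,h,g}
  5. kcA   = {e,a,b,h,f,d,g}
  6. ckcA  = {}
applying k or c yields no new set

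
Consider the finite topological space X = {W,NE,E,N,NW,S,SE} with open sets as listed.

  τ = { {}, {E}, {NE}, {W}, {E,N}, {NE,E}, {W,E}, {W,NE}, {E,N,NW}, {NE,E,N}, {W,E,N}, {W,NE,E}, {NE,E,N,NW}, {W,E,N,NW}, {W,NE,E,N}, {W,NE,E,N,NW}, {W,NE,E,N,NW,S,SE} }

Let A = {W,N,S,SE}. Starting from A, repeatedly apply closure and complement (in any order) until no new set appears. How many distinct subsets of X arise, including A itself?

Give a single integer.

cl via duality: int({NE,E,NW}) = {NE,E}, so X∖{NE,E} = {W,N,NW,S,SE}
Write k for closure, c for complement:
  1. A     = {W,N,S,SE}
  2. kA    = {W,N,NW,S,SE}
  3. cA    = {NE,E,NW}
  4. ckA   = {NE,E}
  5. kcA   = {NE,E,N,NW,S,SE}
  6. ckcA  = {W}
  7. kckcA = {W,S,SE}
  8. ckckcA = {NE,E,N,NW}
applying k or c yields no new set

8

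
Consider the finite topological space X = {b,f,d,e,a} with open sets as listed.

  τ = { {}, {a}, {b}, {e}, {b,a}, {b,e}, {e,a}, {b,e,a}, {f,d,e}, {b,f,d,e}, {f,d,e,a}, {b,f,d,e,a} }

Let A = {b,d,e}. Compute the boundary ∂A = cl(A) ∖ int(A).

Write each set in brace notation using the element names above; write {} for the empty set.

U open, U⊆A: {}, {e}, {b}, {b,e}. int(A) = ⋃ = {b,e}
X∖A={f,a}, int(X∖A)={a}, hence cl(A)={b,f,d,e}
∂A: remove int from cl → {f,d}

{f,d}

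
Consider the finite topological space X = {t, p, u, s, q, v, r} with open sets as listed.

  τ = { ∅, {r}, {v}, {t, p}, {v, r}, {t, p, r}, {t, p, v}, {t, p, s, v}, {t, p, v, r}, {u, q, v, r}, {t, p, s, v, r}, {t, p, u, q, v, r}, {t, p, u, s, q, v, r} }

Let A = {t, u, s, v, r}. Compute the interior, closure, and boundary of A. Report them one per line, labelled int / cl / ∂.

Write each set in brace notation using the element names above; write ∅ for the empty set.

interior: largest open inside A is {v, r} (from ∅, {r}, {v}, {v, r})
cl via duality: int({p, q}) = ∅, so X∖∅ = {t, p, u, s, q, v, r}
cl∖int = {t, p, u, s, q}

int(A) = {v, r}
cl(A)  = {t, p, u, s, q, v, r}
∂A     = {t, p, u, s, q}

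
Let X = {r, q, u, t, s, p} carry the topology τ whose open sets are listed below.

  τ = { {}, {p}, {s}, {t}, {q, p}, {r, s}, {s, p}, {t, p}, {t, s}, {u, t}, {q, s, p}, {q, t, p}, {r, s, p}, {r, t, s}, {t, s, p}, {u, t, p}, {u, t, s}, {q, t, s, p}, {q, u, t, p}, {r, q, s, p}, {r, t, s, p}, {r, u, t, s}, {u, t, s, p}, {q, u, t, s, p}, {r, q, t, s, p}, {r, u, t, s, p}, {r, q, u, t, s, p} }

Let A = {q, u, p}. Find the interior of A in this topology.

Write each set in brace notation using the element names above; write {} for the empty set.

U open, U⊆A: {}, {p}, {q, p}. int(A) = ⋃ = {q, p}

{q, p}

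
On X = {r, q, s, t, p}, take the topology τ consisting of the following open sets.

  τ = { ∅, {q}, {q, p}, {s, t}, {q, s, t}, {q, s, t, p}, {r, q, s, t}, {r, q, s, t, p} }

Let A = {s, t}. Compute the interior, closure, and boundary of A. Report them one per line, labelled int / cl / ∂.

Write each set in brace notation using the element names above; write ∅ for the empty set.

U open, U⊆A: ∅, {s, t}. int(A) = ⋃ = {s, t}
X∖A={r, q, p}, int(X∖A)={q, p}, hence cl(A)={r, s, t}
∂A: remove int from cl → {r}

int(A) = {s, t}
cl(A)  = {r, s, t}
∂A     = {r}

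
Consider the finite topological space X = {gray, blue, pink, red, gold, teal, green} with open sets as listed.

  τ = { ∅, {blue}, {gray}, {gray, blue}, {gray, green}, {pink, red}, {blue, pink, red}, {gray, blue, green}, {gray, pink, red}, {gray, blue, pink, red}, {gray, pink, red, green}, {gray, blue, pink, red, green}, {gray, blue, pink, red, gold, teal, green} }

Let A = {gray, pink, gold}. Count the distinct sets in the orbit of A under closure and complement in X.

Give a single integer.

cl via duality: int({blue, red, teal, green}) = {blue}, so X∖{blue} = {gray, pink, red, gold, teal, green}
Write k for closure, c for complement:
  1. A     = {gray, pink, gold}
  2. kA    = {gray, pink, red, gold, teal, green}
  3. cA    = {blue, red, teal, green}
  4. ckA   = {blue}
  5. kcA   = {blue, pink, red, gold, teal, green}
  6. kckA  = {blue, gold, teal}
  7. ckcA  = {gray}
  8. ckckA = {gray, pink, red, green}
  9. kckcA = {gray, gold, teal, green}
  10. ckckcA = {blue, pink, red}
  11. kckckcA = {blue, pink, red, gold, teal}
  12. ckckckcA = {gray, green}
applying k or c yields no new set

12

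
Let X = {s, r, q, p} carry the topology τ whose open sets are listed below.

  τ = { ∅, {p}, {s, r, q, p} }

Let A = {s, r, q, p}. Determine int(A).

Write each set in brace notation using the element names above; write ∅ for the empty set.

opens ⊆ A: ∅, {p}, {s, r, q, p}; union → int = {s, r, q, p}

{s, r, q, p}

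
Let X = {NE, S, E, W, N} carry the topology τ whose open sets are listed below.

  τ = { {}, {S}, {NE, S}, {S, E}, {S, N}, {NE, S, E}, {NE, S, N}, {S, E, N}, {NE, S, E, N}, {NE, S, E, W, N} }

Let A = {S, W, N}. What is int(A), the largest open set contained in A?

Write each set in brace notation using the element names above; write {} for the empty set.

{S, N}

open subsets of A: {}, {S}, {S, N}; so int(A) = {S, N}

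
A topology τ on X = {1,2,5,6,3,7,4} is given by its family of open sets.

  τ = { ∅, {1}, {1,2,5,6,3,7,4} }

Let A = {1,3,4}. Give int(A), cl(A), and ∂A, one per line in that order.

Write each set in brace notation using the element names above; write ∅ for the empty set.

interior: largest open inside A is {1} (from ∅, {1})
cl via duality: int({2,5,6,7}) = ∅, so X∖∅ = {1,2,5,6,3,7,4}
cl∖int = {2,5,6,3,7,4}

int(A) = {1}
cl(A)  = {1,2,5,6,3,7,4}
∂A     = {2,5,6,3,7,4}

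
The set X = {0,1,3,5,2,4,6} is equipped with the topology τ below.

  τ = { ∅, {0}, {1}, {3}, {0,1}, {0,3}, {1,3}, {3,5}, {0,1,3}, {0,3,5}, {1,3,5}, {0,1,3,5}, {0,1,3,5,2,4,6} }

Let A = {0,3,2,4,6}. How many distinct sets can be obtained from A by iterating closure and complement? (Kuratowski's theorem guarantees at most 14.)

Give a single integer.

8

complement {1,5}; its interior {1}; cl(A) = X∖{1} = {0,3,5,2,4,6}
With k = closure, c = complement:
  1. A     = {0,3,2,4,6}
  2. kA    = {0,3,5,2,4,6}
  3. cA    = {1,5}
  4. ckA   = {1}
  5. kcA   = {1,5,2,4,6}
  6. kckA  = {1,2,4,6}
  7. ckcA  = {0,3}
  8. ckckA = {0,3,5}
k, c of each give nothing new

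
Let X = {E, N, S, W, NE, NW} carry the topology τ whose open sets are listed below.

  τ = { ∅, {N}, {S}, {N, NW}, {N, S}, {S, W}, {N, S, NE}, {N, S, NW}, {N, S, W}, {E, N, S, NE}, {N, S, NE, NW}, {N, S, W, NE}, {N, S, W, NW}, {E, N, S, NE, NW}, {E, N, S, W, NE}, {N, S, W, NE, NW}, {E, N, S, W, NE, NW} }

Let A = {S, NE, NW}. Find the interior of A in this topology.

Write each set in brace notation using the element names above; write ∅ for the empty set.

U open, U⊆A: ∅, {S}. int(A) = ⋃ = {S}

{S}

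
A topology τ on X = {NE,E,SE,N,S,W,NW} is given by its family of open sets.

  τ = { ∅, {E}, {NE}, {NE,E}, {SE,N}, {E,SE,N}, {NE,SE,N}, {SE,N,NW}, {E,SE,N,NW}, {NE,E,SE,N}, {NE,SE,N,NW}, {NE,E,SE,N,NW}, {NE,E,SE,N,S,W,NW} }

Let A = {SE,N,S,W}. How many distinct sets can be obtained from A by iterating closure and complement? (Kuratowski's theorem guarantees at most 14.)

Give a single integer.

cl via duality: int({NE,E,NW}) = {NE,E}, so X∖{NE,E} = {SE,N,S,W,NW}
Write k for closure, c for complement:
  1. A     = {SE,N,S,W}
  2. kA    = {SE,N,S,W,NW}
  3. cA    = {NE,E,NW}
  4. ckA   = {NE,E}
  5. kcA   = {NE,E,S,W,NW}
  6. kckA  = {NE,E,S,W}
  7. ckcA  = {SE,N}
  8. ckckA = {SE,N,NW}
applying k or c yields no new set

8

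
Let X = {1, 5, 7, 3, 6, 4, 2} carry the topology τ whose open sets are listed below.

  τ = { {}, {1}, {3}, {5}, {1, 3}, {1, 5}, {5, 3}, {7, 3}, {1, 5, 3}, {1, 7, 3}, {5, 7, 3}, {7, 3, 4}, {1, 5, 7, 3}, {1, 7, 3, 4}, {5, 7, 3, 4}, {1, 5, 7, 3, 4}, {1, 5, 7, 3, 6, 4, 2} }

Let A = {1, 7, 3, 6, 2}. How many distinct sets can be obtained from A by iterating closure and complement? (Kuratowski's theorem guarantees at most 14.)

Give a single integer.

cl via duality: int({5, 4}) = {5}, so X∖{5} = {1, 7, 3, 6, 4, 2}
Write k for closure, c for complement:
  1. A     = {1, 7, 3, 6, 2}
  2. kA    = {1, 7, 3, 6, 4, 2}
  3. cA    = {5, 4}
  4. ckA   = {5}
  5. kcA   = {5, 6, 4, 2}
  6. kckA  = {5, 6, 2}
  7. ckcA  = {1, 7, 3}
  8. ckckA = {1, 7, 3, 4}
applying k or c yields no new set

8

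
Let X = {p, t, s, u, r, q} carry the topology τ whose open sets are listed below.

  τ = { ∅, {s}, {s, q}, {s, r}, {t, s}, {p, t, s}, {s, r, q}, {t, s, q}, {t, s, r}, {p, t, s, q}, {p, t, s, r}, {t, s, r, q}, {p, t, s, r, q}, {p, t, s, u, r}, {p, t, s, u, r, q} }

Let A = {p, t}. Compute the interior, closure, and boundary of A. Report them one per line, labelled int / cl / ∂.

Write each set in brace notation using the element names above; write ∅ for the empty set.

interior: largest open inside A is ∅ (from ∅)
cl via duality: int({s, u, r, q}) = {s, r, q}, so X∖{s, r, q} = {p, t, u}
cl∖int = {p, t, u}

int(A) = ∅
cl(A)  = {p, t, u}
∂A     = {p, t, u}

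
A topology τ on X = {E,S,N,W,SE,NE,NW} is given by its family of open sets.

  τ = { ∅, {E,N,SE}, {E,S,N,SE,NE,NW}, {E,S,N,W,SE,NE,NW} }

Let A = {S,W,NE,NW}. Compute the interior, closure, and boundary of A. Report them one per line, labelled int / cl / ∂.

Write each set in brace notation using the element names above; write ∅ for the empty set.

interior: largest open inside A is ∅ (from ∅)
cl via duality: int({E,N,SE}) = {E,N,SE}, so X∖{E,N,SE} = {S,W,NE,NW}
cl∖int = {S,W,NE,NW}

int(A) = ∅
cl(A)  = {S,W,NE,NW}
∂A     = {S,W,NE,NW}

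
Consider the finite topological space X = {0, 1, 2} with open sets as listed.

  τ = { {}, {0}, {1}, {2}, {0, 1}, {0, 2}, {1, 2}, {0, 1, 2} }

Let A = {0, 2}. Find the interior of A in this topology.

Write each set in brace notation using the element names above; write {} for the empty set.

{0, 2}

U open, U⊆A: {}, {0}, {2}, {0, 2}. int(A) = ⋃ = {0, 2}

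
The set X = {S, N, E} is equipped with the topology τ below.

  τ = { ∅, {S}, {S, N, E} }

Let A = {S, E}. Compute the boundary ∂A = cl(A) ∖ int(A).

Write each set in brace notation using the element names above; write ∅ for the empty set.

opens ⊆ A: ∅, {S}; union → int = {S}
complement {N}; its interior ∅; cl(A) = X∖∅ = {S, N, E}
boundary = {S, N, E} ∖ {S} = {N, E}

{N, E}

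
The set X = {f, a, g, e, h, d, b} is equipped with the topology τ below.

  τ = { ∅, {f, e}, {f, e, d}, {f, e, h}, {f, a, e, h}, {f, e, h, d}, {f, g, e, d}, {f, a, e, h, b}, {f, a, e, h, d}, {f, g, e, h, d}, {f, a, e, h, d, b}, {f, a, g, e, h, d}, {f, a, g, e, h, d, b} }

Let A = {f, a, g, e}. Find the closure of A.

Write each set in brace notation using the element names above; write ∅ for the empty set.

{f, a, g, e, h, d, b}

closure: X∖int(X∖A) = X∖∅ = {f, a, g, e, h, d, b}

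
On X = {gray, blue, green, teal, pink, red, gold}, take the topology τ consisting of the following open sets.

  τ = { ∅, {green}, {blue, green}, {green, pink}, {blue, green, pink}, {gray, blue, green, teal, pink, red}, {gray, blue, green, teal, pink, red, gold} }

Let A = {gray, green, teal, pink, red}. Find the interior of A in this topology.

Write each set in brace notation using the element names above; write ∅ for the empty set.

open subsets of A: ∅, {green}, {green, pink}; so int(A) = {green, pink}

{green, pink}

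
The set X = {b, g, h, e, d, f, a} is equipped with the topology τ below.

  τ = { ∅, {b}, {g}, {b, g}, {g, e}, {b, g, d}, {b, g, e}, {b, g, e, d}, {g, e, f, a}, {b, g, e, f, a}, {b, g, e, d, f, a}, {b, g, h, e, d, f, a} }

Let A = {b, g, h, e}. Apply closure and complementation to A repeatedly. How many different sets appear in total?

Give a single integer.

X∖A={d, f, a}, int(X∖A)=∅, hence cl(A)={b, g, h, e, d, f, a}
Orbit (k=closure, c=complement):
  1. A     = {b, g, h, e}
  2. kA    = {b, g, h, e, d, f, a}
  3. cA    = {d, f, a}
  4. ckA   = ∅
  5. kcA   = {h, d, f, a}
  6. ckcA  = {b, g, e}
(closed under both — stop)

6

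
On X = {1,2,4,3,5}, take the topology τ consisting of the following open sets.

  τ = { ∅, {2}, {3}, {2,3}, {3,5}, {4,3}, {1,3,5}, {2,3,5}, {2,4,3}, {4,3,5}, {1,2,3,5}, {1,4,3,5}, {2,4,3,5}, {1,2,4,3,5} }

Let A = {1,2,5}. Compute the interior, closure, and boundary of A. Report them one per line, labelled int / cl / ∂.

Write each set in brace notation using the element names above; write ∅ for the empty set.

open subsets of A: ∅, {2}; so int(A) = {2}
closure: X∖int(X∖A) = X∖{4,3} = {1,2,5}
∂A = {1,2,5} minus {2} = {1,5}

int(A) = {2}
cl(A)  = {1,2,5}
∂A     = {1,5}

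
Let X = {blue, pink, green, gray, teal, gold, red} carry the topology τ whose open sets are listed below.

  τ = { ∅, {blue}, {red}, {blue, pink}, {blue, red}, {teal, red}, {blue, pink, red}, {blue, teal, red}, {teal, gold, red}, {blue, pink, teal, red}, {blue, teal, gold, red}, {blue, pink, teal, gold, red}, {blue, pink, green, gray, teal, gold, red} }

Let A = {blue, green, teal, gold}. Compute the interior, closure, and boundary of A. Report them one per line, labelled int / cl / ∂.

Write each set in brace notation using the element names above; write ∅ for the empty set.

open subsets of A: ∅, {blue}; so int(A) = {blue}
closure: X∖int(X∖A) = X∖{red} = {blue, pink, green, gray, teal, gold}
∂A = {blue, pink, green, gray, teal, gold} minus {blue} = {pink, green, gray, teal, gold}

int(A) = {blue}
cl(A)  = {blue, pink, green, gray, teal, gold}
∂A     = {pink, green, gray, teal, gold}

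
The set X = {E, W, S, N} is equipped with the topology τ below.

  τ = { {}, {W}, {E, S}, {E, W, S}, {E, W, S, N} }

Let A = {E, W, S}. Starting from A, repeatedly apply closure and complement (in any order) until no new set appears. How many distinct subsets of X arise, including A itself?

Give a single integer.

4

cl via duality: int({N}) = {}, so X∖{} = {E, W, S, N}
Write k for closure, c for complement:
  1. A     = {E, W, S}
  2. kA    = {E, W, S, N}
  3. cA    = {N}
  4. ckA   = {}
applying k or c yields no new set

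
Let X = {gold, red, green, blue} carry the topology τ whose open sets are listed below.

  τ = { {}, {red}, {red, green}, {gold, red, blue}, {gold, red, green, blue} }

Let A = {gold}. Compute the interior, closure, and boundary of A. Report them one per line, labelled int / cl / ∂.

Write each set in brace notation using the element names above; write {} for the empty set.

U open, U⊆A: {}. int(A) = ⋃ = {}
X∖A={red, green, blue}, int(X∖A)={red, green}, hence cl(A)={gold, blue}
∂A: remove int from cl → {gold, blue}

int(A) = {}
cl(A)  = {gold, blue}
∂A     = {gold, blue}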